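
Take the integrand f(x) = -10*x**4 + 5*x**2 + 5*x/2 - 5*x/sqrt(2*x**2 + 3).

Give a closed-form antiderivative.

An antiderivative is F(x) = (-24*x**5 + 20*x**3 + 15*x**2 - 30*sqrt(2*x**2 + 3) - 60)/12.

The integrand splits into summands that can be handled one at a time.
Check: d/dx[(-24*x**5 + 20*x**3 + 15*x**2 - 30*sqrt(2*x**2 + 3) - 60)/12] = (-20*x**4*sqrt(2*x**2 + 3) + 10*x**2*sqrt(2*x**2 + 3) + 5*x*sqrt(2*x**2 + 3) - 10*x)/(2*sqrt(2*x**2 + 3)), which equals f(x).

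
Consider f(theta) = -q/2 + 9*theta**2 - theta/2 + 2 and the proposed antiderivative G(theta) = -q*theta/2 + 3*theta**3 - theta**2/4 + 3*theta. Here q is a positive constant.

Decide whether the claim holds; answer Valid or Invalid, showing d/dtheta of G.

Invalid: d/dtheta[G] - f = 1, which is not 0.

d/dtheta[G] = -q/2 + 9*theta**2 - theta/2 + 3
d/dtheta[G] - f(theta) = 1 != 0.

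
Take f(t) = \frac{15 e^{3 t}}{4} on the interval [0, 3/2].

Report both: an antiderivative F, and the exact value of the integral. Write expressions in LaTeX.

Antiderivative: F(t) = \frac{5 e^{3 t}}{4}; value = - \frac{5}{4} + \frac{5 e^{\frac{9}{2}}}{4}

Whatever form F(t) takes, F'(t) = f(t) is non-negotiable.
F(t) = \frac{5 e^{3 t}}{4} is an antiderivative of f.
Check: d/dt[\frac{5 e^{3 t}}{4}] = \frac{15 e^{3 t}}{4} = f(t).
F(3/2) = \frac{5 e^{\frac{9}{2}}}{4}; F(0) = \frac{5}{4}.
Integral = F(3/2) - F(0) = - \frac{5}{4} + \frac{5 e^{\frac{9}{2}}}{4}.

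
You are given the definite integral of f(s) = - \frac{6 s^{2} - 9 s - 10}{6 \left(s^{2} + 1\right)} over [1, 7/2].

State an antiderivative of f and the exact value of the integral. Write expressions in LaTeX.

Antiderivative: F(s) = - s + \frac{3 \log{\left(s^{2} + 1 \right)}}{4} + \frac{8 \operatorname{atan}{\left(s \right)}}{3}; value = - \frac{5}{2} - \frac{2 \pi}{3} - \frac{3 \log{\left(2 \right)}}{4} + \frac{3 \log{\left(\frac{53}{4} \right)}}{4} + \frac{8 \operatorname{atan}{\left(\frac{7}{2} \right)}}{3}

Recover f(s) by differentiating a candidate F(s); any mismatch rules it out.
F(s) = - s + \frac{3 \log{\left(s^{2} + 1 \right)}}{4} + \frac{8 \operatorname{atan}{\left(s \right)}}{3} is an antiderivative of f.
Check: d/ds[- s + \frac{3 \log{\left(s^{2} + 1 \right)}}{4} + \frac{8 \operatorname{atan}{\left(s \right)}}{3}] = \frac{- 6 s^{2} + 9 s + 10}{6 s^{2} + 6}, which equals f(s).
F(7/2) = - \frac{7}{2} + \frac{3 \log{\left(\frac{53}{4} \right)}}{4} + \frac{8 \operatorname{atan}{\left(\frac{7}{2} \right)}}{3}; F(1) = -1 + \frac{3 \log{\left(2 \right)}}{4} + \frac{2 \pi}{3}.
Integral = F(7/2) - F(1) = - \frac{5}{2} - \frac{2 \pi}{3} - \frac{3 \log{\left(2 \right)}}{4} + \frac{3 \log{\left(\frac{53}{4} \right)}}{4} + \frac{8 \operatorname{atan}{\left(\frac{7}{2} \right)}}{3}.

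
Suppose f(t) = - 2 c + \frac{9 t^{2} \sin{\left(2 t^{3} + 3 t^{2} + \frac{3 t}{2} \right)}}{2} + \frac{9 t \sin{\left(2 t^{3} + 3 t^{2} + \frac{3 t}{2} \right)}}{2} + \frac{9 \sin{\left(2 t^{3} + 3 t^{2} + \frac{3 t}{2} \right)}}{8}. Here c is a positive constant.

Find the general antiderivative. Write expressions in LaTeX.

F(t) = - 2 c t - \frac{3 \cos{\left(2 t^{3} + 3 t^{2} + \frac{3 t}{2} \right)}}{4} + C

The integrand splits into summands that can be handled one at a time.
Check: d/dt[- 2 c t - \frac{3 \cos{\left(2 t^{3} + 3 t^{2} + \frac{3 t}{2} \right)}}{4}] = - 2 c + \frac{9 t^{2} \sin{\left(2 t^{3} + 3 t^{2} + \frac{3 t}{2} \right)}}{2} + \frac{9 t \sin{\left(2 t^{3} + 3 t^{2} + \frac{3 t}{2} \right)}}{2} + \frac{9 \sin{\left(2 t^{3} + 3 t^{2} + \frac{3 t}{2} \right)}}{8} = f(t).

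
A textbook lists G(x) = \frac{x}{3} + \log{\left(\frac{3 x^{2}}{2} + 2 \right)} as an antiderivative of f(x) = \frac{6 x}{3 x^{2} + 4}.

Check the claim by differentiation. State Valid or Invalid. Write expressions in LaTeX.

Invalid: d/dx[G] - f = \frac{1}{3}, which is not 0.

d/dx[G] = \frac{3 x^{2} + 18 x + 4}{9 x^{2} + 12}
d/dx[G] - f(x) = \frac{1}{3} != 0.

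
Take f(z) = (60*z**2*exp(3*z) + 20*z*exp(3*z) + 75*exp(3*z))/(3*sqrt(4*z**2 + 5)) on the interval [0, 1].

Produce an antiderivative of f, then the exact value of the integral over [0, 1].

Antiderivative: F(z) = 5*sqrt(4*z**2 + 5)*exp(3*z)/3; value = -5*sqrt(5)/3 + 5*exp(3)

Recognize the product-rule pattern: f = u'v + uv' with u = 5*sqrt(4*z**2 + 5)/3, v = exp(3*z), so integration by parts undoes it.
F(z) = 5*sqrt(4*z**2 + 5)*exp(3*z)/3 is an antiderivative of f.
Check: d/dz[5*sqrt(4*z**2 + 5)*exp(3*z)/3] = (60*z**2*exp(3*z) + 20*z*exp(3*z) + 75*exp(3*z))/(3*sqrt(4*z**2 + 5)) = f(z).
F(1) = 5*exp(3); F(0) = 5*sqrt(5)/3.
Integral = F(1) - F(0) = -5*sqrt(5)/3 + 5*exp(3).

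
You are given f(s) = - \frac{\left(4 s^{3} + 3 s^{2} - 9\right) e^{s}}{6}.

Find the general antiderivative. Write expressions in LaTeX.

f has the shape u'v + uv' for u = - \frac{2 s^{3}}{3} + \frac{3 s^{2}}{2} - 3 s + \frac{9}{2} and v = e^{s} — it is the derivative of the product u*v.
Check: d/ds[- \frac{2 s^{3} e^{s}}{3} + \frac{3 s^{2} e^{s}}{2} - 3 s e^{s} + \frac{9 e^{s}}{2}] = - \frac{2 s^{3} e^{s}}{3} - \frac{s^{2} e^{s}}{2} + \frac{3 e^{s}}{2}, which equals f(s).

F(s) = - \frac{2 s^{3} e^{s}}{3} + \frac{3 s^{2} e^{s}}{2} - 3 s e^{s} + \frac{9 e^{s}}{2} + C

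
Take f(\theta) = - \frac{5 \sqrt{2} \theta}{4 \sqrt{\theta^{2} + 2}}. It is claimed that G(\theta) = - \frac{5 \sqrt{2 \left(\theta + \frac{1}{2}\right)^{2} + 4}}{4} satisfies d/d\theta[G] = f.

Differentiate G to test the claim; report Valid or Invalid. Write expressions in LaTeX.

Invalid: d/d\theta[G] - f = \frac{- 10 \sqrt{2} \theta \sqrt{\theta^{2} + 2} + 5 \sqrt{2} \theta \sqrt{4 \theta^{2} + 4 \theta + 9} - 5 \sqrt{2} \sqrt{\theta^{2} + 2}}{4 \sqrt{\theta^{2} + 2} \sqrt{4 \theta^{2} + 4 \theta + 9}}, which is not 0.

d/d\theta[G] = \frac{- 10 \sqrt{2} \theta - 5 \sqrt{2}}{4 \sqrt{4 \theta^{2} + 4 \theta + 9}}
d/d\theta[G] - f(\theta) = \frac{- 10 \sqrt{2} \theta \sqrt{\theta^{2} + 2} + 5 \sqrt{2} \theta \sqrt{4 \theta^{2} + 4 \theta + 9} - 5 \sqrt{2} \sqrt{\theta^{2} + 2}}{4 \sqrt{\theta^{2} + 2} \sqrt{4 \theta^{2} + 4 \theta + 9}} != 0.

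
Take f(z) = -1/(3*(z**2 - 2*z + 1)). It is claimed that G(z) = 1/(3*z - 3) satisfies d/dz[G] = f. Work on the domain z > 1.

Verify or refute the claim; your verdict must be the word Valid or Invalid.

d/dz[G] = -1/(3*z**2 - 6*z + 3)
This equals f(z) exactly, so the claim holds.

Valid - differentiating G returns exactly f.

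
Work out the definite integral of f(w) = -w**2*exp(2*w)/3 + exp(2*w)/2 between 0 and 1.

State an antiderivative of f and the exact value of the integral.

f has the shape u'v + uv' for u = -w**2/6 + w/6 + 1/6 and v = exp(2*w) — it is the derivative of the product u*v.
F(w) = (-w**2 + w + 1)*exp(2*w)/6 is an antiderivative of f.
Check: d/dw[(-w**2 + w + 1)*exp(2*w)/6] = -w**2*exp(2*w)/3 + exp(2*w)/2 = f(w).
F(1) = exp(2)/6; F(0) = 1/6.
Integral = F(1) - F(0) = -1/6 + exp(2)/6.

Antiderivative: F(w) = (-w**2 + w + 1)*exp(2*w)/6; value = -1/6 + exp(2)/6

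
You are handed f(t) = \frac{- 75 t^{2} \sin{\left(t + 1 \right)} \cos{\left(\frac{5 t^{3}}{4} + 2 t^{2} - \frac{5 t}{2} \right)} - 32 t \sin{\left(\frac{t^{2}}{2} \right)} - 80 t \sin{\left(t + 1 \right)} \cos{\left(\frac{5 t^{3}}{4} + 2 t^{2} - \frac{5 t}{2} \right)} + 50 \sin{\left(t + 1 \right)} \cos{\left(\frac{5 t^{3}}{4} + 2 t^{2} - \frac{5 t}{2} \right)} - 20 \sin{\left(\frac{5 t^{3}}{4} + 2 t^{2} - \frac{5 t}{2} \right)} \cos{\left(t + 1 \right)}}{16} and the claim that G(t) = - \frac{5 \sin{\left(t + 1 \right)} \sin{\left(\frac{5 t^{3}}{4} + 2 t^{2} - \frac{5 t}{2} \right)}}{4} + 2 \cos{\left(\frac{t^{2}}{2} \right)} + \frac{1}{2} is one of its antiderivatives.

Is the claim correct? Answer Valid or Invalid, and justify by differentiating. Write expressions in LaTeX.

d/dt[G] = - \frac{75 t^{2} \sin{\left(t + 1 \right)} \cos{\left(\frac{5 t^{3}}{4} + 2 t^{2} - \frac{5 t}{2} \right)}}{16} - 2 t \sin{\left(\frac{t^{2}}{2} \right)} - 5 t \sin{\left(t + 1 \right)} \cos{\left(\frac{5 t^{3}}{4} + 2 t^{2} - \frac{5 t}{2} \right)} + \frac{25 \sin{\left(t + 1 \right)} \cos{\left(\frac{5 t^{3}}{4} + 2 t^{2} - \frac{5 t}{2} \right)}}{8} - \frac{5 \sin{\left(\frac{5 t^{3}}{4} + 2 t^{2} - \frac{5 t}{2} \right)} \cos{\left(t + 1 \right)}}{4}
This equals f(t) exactly, so the claim holds.

Valid. The derivative of G reproduces f.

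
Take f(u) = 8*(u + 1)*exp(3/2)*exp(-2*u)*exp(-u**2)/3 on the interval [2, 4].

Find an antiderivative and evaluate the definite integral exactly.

f matches the chain-rule pattern g'(h)*h' with inner function h(u) = -u**2 - 2*u + 3/2; substituting w = h(u) collapses the integral.
F(u) = -4*exp(-u**2 - 2*u + 3/2)/3 is an antiderivative of f.
Check: d/du[-4*exp(-u**2 - 2*u + 3/2)/3] = (8*u + 8)*exp(3/2)*exp(-2*u)*exp(-u**2)/3, which equals f(u).
F(4) = -4*exp(-45/2)/3; F(2) = -4*exp(-13/2)/3.
Integral = F(4) - F(2) = -4*exp(-45/2)/3 + 4*exp(-13/2)/3.

Antiderivative: F(u) = -4*exp(-u**2 - 2*u + 3/2)/3; value = -4*exp(-45/2)/3 + 4*exp(-13/2)/3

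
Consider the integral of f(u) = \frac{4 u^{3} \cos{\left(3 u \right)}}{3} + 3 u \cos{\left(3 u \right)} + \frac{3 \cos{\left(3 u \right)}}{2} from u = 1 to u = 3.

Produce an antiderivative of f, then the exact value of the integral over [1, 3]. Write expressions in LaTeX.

The integrand splits into summands that can be handled one at a time.
F(u) = \frac{72 u^{3} \sin{\left(3 u \right)} + 72 u^{2} \cos{\left(3 u \right)} + 114 u \sin{\left(3 u \right)} + 81 \sin{\left(3 u \right)} + 38 \cos{\left(3 u \right)}}{162} is an antiderivative of f.
Check: d/du[\frac{72 u^{3} \sin{\left(3 u \right)} + 72 u^{2} \cos{\left(3 u \right)} + 114 u \sin{\left(3 u \right)} + 81 \sin{\left(3 u \right)} + 38 \cos{\left(3 u \right)}}{162}] = \frac{4 u^{3} \cos{\left(3 u \right)}}{3} + 3 u \cos{\left(3 u \right)} + \frac{3 \cos{\left(3 u \right)}}{2} = f(u).
F(3) = \frac{343 \cos{\left(9 \right)}}{81} + \frac{263 \sin{\left(9 \right)}}{18}; F(1) = \frac{55 \cos{\left(3 \right)}}{81} + \frac{89 \sin{\left(3 \right)}}{54}.
Integral = F(3) - F(1) = \frac{343 \cos{\left(9 \right)}}{81} - \frac{89 \sin{\left(3 \right)}}{54} - \frac{55 \cos{\left(3 \right)}}{81} + \frac{263 \sin{\left(9 \right)}}{18}.

Antiderivative: F(u) = \frac{72 u^{3} \sin{\left(3 u \right)} + 72 u^{2} \cos{\left(3 u \right)} + 114 u \sin{\left(3 u \right)} + 81 \sin{\left(3 u \right)} + 38 \cos{\left(3 u \right)}}{162}; value = \frac{343 \cos{\left(9 \right)}}{81} - \frac{89 \sin{\left(3 \right)}}{54} - \frac{55 \cos{\left(3 \right)}}{81} + \frac{263 \sin{\left(9 \right)}}{18}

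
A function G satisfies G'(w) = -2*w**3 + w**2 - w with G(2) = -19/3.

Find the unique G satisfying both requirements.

G(w) = -(3*w**4 - 2*w**3 + 3*w**2 - 6)/6

Integrate term by term and add the pieces.
A general antiderivative is -w**4/2 + w**3/3 - w**2/2 + C.
The condition gives C = -19/3 - (-22/3) = 1.
So G(w) = -(3*w**4 - 2*w**3 + 3*w**2 - 6)/6.
Check: d/dw[-(3*w**4 - 2*w**3 + 3*w**2 - 6)/6] = -2*w**3 + w**2 - w = G'(w).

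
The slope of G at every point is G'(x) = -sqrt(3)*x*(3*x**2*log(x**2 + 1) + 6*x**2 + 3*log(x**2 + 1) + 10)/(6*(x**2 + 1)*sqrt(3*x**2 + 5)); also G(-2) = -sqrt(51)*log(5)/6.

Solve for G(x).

G(x) = -sqrt(x**2 + 5/3)*log(x**2 + 1)/2

G'(x) has the shape u'v + uv' for u = -sqrt(x**2 + 5/3)/2 and v = log(x**2 + 1) — it is the derivative of the product u*v.
A general antiderivative is -sqrt(x**2 + 5/3)*log(x**2 + 1)/2 + C.
The condition gives C = -sqrt(51)*log(5)/6 - (-sqrt(51)*log(5)/6) = 0.
So G(x) = -sqrt(x**2 + 5/3)*log(x**2 + 1)/2.
Check: d/dx[-sqrt(x**2 + 5/3)*log(x**2 + 1)/2] = (-3*x**3*log(x**2 + 1) - 6*x**3 - 3*x*log(x**2 + 1) - 10*x)/(2*sqrt(3)*x**2*sqrt(3*x**2 + 5) + 2*sqrt(3)*sqrt(3*x**2 + 5)), which equals G'(x).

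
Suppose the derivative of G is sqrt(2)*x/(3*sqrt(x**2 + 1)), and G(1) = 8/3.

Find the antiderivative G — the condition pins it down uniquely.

G(x) = sqrt(2*x**2 + 2)/3 + 2

G'(x) matches the chain-rule pattern g'(h)*h' with inner function h(x) = 2*x**2 + 2; substituting u = h(x) collapses the integral.
A general antiderivative is sqrt(2*x**2 + 2)/3 + C.
The condition gives C = 8/3 - (2/3) = 2.
So G(x) = sqrt(2*x**2 + 2)/3 + 2.
Check: d/dx[sqrt(2*x**2 + 2)/3 + 2] = sqrt(2)*x/(3*sqrt(x**2 + 1)) = G'(x).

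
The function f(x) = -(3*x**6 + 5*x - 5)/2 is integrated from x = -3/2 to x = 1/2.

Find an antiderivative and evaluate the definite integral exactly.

Antiderivative: F(x) = -x*(6*x**6 + 35*x - 70)/28; value = 1719/448

Differentiate the proposed F(x) back; it has to land on f(x) exactly.
F(x) = -x*(6*x**6 + 35*x - 70)/28 is an antiderivative of f.
Check: d/dx[-x*(6*x**6 + 35*x - 70)/28] = -3*x**6/2 - 5*x/2 + 5/2, which equals f(x).
F(1/2) = 1677/1792; F(-3/2) = -5199/1792.
Integral = F(1/2) - F(-3/2) = 1719/448.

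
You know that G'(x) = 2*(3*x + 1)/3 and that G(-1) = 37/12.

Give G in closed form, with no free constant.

G(x) = x**2 + 2*x/3 + 11/4

Recover the given G'(x) by differentiating a candidate G(x); any mismatch rules it out.
A general antiderivative is x**2 + 2*x/3 + 3/4 + C.
The condition gives C = 37/12 - (13/12) = 2.
So G(x) = x**2 + 2*x/3 + 11/4.
Check: d/dx[x**2 + 2*x/3 + 11/4] = 2*x + 2/3, which equals G'(x).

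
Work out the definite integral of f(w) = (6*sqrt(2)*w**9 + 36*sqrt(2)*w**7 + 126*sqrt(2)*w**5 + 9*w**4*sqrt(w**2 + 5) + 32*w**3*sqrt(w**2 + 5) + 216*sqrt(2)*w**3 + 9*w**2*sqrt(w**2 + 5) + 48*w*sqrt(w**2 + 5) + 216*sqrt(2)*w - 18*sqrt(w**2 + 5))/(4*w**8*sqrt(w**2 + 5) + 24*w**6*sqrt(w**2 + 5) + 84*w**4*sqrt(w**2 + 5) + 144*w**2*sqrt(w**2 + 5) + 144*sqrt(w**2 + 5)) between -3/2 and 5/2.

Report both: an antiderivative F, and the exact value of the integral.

An antiderivative F(w) passes only if d/dw[F] lands on f(w) exactly.
F(w) = (6*sqrt(2)*w**4*sqrt(w**2 + 5) + 18*sqrt(2)*w**2*sqrt(w**2 + 5) - 3*w + 36*sqrt(2)*sqrt(w**2 + 5) - 8)/(4*(w**4 + 3*w**2 + 6)) is an antiderivative of f.
Check: d/dw[(6*sqrt(2)*w**4*sqrt(w**2 + 5) + 18*sqrt(2)*w**2*sqrt(w**2 + 5) - 3*w + 36*sqrt(2)*sqrt(w**2 + 5) - 8)/(4*(w**4 + 3*w**2 + 6))] = (6*sqrt(2)*w**9 + 36*sqrt(2)*w**7 + 126*sqrt(2)*w**5 + 9*w**4*sqrt(w**2 + 5) + 32*w**3*sqrt(w**2 + 5) + 216*sqrt(2)*w**3 + 9*w**2*sqrt(w**2 + 5) + 48*w*sqrt(w**2 + 5) + 216*sqrt(2)*w - 18*sqrt(w**2 + 5))/(4*w**8*sqrt(w**2 + 5) + 24*w**6*sqrt(w**2 + 5) + 84*w**4*sqrt(w**2 + 5) + 144*w**2*sqrt(w**2 + 5) + 144*sqrt(w**2 + 5)) = f(w).
F(5/2) = -62/1021 + 9*sqrt(10)/4; F(-3/2) = -14/285 + 3*sqrt(58)/4.
Integral = F(5/2) - F(-3/2) = -3*sqrt(58)/4 - 3376/290985 + 9*sqrt(10)/4.

Antiderivative: F(w) = (6*sqrt(2)*w**4*sqrt(w**2 + 5) + 18*sqrt(2)*w**2*sqrt(w**2 + 5) - 3*w + 36*sqrt(2)*sqrt(w**2 + 5) - 8)/(4*(w**4 + 3*w**2 + 6)); value = -3*sqrt(58)/4 - 3376/290985 + 9*sqrt(10)/4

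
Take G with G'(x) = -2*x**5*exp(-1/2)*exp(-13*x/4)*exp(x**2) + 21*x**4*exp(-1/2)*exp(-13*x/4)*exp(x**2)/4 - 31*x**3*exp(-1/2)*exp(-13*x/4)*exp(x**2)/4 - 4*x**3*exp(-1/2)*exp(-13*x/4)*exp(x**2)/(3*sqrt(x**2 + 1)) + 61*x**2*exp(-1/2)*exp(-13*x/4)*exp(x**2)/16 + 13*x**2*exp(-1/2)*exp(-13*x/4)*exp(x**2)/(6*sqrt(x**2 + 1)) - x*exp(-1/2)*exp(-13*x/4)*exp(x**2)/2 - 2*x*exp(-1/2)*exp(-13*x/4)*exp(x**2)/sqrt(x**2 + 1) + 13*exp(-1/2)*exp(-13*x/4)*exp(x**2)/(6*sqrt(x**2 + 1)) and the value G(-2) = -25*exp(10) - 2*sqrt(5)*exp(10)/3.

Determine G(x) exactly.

G(x) = -x**4*exp(-1/2)*exp(-13*x/4)*exp(x**2) + x**3*exp(-1/2)*exp(-13*x/4)*exp(x**2) - x**2*exp(-1/2)*exp(-13*x/4)*exp(x**2)/4 - sqrt(4*x**2 + 4)*exp(-1/2)*exp(-13*x/4)*exp(x**2)/3

Integrate term by term and add the pieces.
A general antiderivative is -(4*(-x**2 + x/2)**2 + 4*sqrt(4*x**2 + 4)/3)*exp(-2*x)*exp(x**2 - 5*x/4 - 1/2)/4 + C.
The condition gives C = -25*exp(10) - 2*sqrt(5)*exp(10)/3 - (-25*exp(10) - 2*sqrt(5)*exp(10)/3) = 0.
So G(x) = -x**4*exp(-1/2)*exp(-13*x/4)*exp(x**2) + x**3*exp(-1/2)*exp(-13*x/4)*exp(x**2) - x**2*exp(-1/2)*exp(-13*x/4)*exp(x**2)/4 - sqrt(4*x**2 + 4)*exp(-1/2)*exp(-13*x/4)*exp(x**2)/3.
Check: d/dx[-x**4*exp(-1/2)*exp(-13*x/4)*exp(x**2) + x**3*exp(-1/2)*exp(-13*x/4)*exp(x**2) - x**2*exp(-1/2)*exp(-13*x/4)*exp(x**2)/4 - sqrt(4*x**2 + 4)*exp(-1/2)*exp(-13*x/4)*exp(x**2)/3] = (-96*x**5*sqrt(x**2 + 1)*exp(x**2) + 252*x**4*sqrt(x**2 + 1)*exp(x**2) - 372*x**3*sqrt(x**2 + 1)*exp(x**2) - 64*x**3*exp(x**2) + 183*x**2*sqrt(x**2 + 1)*exp(x**2) + 104*x**2*exp(x**2) - 24*x*sqrt(x**2 + 1)*exp(x**2) - 96*x*exp(x**2) + 104*exp(x**2))*exp(-1/2)*exp(-13*x/4)/(48*sqrt(x**2 + 1)), which equals G'(x).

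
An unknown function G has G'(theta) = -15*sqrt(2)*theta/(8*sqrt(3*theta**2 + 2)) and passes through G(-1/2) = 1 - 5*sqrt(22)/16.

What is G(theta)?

G(theta) = 1 - 5*sqrt(3*theta**2/2 + 1)/4

The substitution u = 3*theta**2/2 + 1 works: G'(theta) is exactly (dG/du)*(du/dtheta) for that inner function.
A general antiderivative is -5*sqrt(3*theta**2/2 + 1)/4 + C.
The condition gives C = 1 - 5*sqrt(22)/16 - (-5*sqrt(22)/16) = 1.
So G(theta) = 1 - 5*sqrt(3*theta**2/2 + 1)/4.
Check: d/dtheta[1 - 5*sqrt(3*theta**2/2 + 1)/4] = -15*sqrt(2)*theta/(8*sqrt(3*theta**2 + 2)) = G'(theta).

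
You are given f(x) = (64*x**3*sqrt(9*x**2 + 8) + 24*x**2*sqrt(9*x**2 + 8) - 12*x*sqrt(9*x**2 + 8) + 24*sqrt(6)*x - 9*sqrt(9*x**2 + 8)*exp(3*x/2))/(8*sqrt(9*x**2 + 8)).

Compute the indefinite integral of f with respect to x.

F(x) = 2*x**4 + x**3 - 3*x**2/4 + 2*sqrt(3*x**2/2 + 4/3) - 3*exp(3*x/2)/4 + C

A first test for any F(x): its x-derivative must equal f(x) identically.
Check: d/dx[2*x**4 + x**3 - 3*x**2/4 + 2*sqrt(3*x**2/2 + 4/3) - 3*exp(3*x/2)/4] = (64*x**3*sqrt(9*x**2 + 8) + 24*x**2*sqrt(9*x**2 + 8) - 12*x*sqrt(9*x**2 + 8) + 24*sqrt(6)*x - 9*sqrt(9*x**2 + 8)*exp(3*x/2))/(8*sqrt(9*x**2 + 8)) = f(x).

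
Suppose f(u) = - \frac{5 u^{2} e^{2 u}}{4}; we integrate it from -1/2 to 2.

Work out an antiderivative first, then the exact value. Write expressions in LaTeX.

f has the shape v'r + vr' for v = - \frac{5 u^{2}}{8} + \frac{5 u}{8} - \frac{5}{16} and r = e^{2 u} — it is the derivative of the product v*r.
F(u) = - \frac{5 \left(2 u^{2} - 2 u + 1\right) e^{2 u}}{16} is an antiderivative of f.
Check: d/du[- \frac{5 \left(2 u^{2} - 2 u + 1\right) e^{2 u}}{16}] = - \frac{5 u^{2} e^{2 u}}{4} = f(u).
F(2) = - \frac{25 e^{4}}{16}; F(-1/2) = - \frac{25}{32 e}.
Integral = F(2) - F(-1/2) = - \frac{25 e^{4}}{16} + \frac{25}{32 e}.

Antiderivative: F(u) = - \frac{5 \left(2 u^{2} - 2 u + 1\right) e^{2 u}}{16}; value = - \frac{25 e^{4}}{16} + \frac{25}{32 e}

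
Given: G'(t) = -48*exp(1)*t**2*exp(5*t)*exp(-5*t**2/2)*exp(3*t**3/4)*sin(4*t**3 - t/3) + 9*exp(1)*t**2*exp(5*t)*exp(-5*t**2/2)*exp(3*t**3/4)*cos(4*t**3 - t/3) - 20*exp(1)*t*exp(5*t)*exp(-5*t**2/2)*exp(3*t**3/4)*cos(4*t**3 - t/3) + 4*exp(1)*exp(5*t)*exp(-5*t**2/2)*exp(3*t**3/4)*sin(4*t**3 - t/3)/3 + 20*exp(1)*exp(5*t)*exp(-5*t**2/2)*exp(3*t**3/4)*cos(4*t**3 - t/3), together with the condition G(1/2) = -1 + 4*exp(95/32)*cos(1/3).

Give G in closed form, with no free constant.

G'(t) has the shape u'v + uv' for u = 4*cos(4*t**3 - t/3) and v = exp(3*t**3/4 - 5*t**2/2 + 5*t + 1) — it is the derivative of the product u*v.
A general antiderivative is 4*exp(3*t**3/4 - 5*t**2/2 + 5*t + 1)*cos(4*t**3 - t/3) + C.
The condition gives C = -1 + 4*exp(95/32)*cos(1/3) - (4*exp(95/32)*cos(1/3)) = -1.
So G(t) = 4*exp(3*t**3/4 - 5*t**2/2 + 5*t + 1)*cos(4*t**3 - t/3) - 1.
Check: d/dt[4*exp(3*t**3/4 - 5*t**2/2 + 5*t + 1)*cos(4*t**3 - t/3) - 1] = -48*exp(1)*t**2*exp(5*t)*exp(-5*t**2/2)*exp(3*t**3/4)*sin(4*t**3 - t/3) + 9*exp(1)*t**2*exp(5*t)*exp(-5*t**2/2)*exp(3*t**3/4)*cos(4*t**3 - t/3) - 20*exp(1)*t*exp(5*t)*exp(-5*t**2/2)*exp(3*t**3/4)*cos(4*t**3 - t/3) + 4*exp(1)*exp(5*t)*exp(-5*t**2/2)*exp(3*t**3/4)*sin(4*t**3 - t/3)/3 + 20*exp(1)*exp(5*t)*exp(-5*t**2/2)*exp(3*t**3/4)*cos(4*t**3 - t/3) = G'(t).

G(t) = 4*exp(3*t**3/4 - 5*t**2/2 + 5*t + 1)*cos(4*t**3 - t/3) - 1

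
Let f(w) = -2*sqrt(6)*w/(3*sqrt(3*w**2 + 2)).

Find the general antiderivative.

The substitution u = 2*w**2 + 4/3 works: f is exactly (dF/du)*(du/dw) for that inner function.
Check: d/dw[-2*sqrt(6)*sqrt(3*w**2 + 2)/9] = -2*sqrt(6)*w/(3*sqrt(3*w**2 + 2)) = f(w).

F(w) = -2*sqrt(6)*sqrt(3*w**2 + 2)/9 + C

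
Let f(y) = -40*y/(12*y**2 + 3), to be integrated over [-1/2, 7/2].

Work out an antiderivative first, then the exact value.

Antiderivative: F(y) = -5*log(4*y**2 + 1)/3; value = -5*log(50)/3 + 5*log(2)/3

The substitution u = 4*y**2 + 1 works: f is exactly (dF/du)*(du/dy) for that inner function.
F(y) = -5*log(4*y**2 + 1)/3 is an antiderivative of f.
Check: d/dy[-5*log(4*y**2 + 1)/3] = -40*y/(12*y**2 + 3) = f(y).
F(7/2) = -5*log(50)/3; F(-1/2) = -5*log(2)/3.
Integral = F(7/2) - F(-1/2) = -5*log(50)/3 + 5*log(2)/3.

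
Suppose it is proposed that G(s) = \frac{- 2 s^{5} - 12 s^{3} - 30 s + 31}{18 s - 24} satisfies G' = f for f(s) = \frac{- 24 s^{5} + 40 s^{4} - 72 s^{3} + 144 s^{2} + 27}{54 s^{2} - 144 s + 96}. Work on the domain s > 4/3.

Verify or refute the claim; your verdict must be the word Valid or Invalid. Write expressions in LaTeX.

Valid: G'(s) = f(s).

d/ds[G] = \frac{- 24 s^{5} + 40 s^{4} - 72 s^{3} + 144 s^{2} + 27}{54 s^{2} - 144 s + 96}
This equals f(s) exactly, so the claim holds.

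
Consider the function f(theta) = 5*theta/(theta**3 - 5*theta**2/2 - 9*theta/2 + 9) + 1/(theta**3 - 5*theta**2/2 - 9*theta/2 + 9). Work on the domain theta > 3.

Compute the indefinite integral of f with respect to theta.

F(theta) = -2*(-112*log(theta - 3) + 85*log(theta - 3/2) + 27*log(theta + 2))/105 + C

The denominator factors as (theta - 3)*(theta + 2)*(2*theta - 3); partial fractions split f into directly integrable pieces: -68/(21*(2*theta - 3)) - 18/(35*(theta + 2)) + 32/(15*(theta - 3)).
Check: d/dtheta[-2*(-112*log(theta - 3) + 85*log(theta - 3/2) + 27*log(theta + 2))/105] = (10*theta + 2)/(2*theta**3 - 5*theta**2 - 9*theta + 18), which equals f(theta).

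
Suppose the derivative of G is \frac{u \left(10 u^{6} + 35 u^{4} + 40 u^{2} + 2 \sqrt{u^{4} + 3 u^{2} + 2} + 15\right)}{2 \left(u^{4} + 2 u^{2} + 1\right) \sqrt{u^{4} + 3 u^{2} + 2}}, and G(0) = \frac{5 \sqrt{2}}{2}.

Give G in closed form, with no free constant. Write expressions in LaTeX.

G(u) = \frac{5 \sqrt{u^{4} + 3 u^{2} + 2}}{2} + \frac{1}{2} - \frac{1}{2 u^{2} + 2}

Differentiate the proposed G(u) back; it has to land on the given G'(u).
A general antiderivative is \frac{5 \sqrt{u^{4} + 3 u^{2} + 2}}{2} - \frac{1}{2 u^{2} + 2} + C.
The condition gives C = \frac{5 \sqrt{2}}{2} - (- \frac{1}{2} + \frac{5 \sqrt{2}}{2}) = \frac{1}{2}.
So G(u) = \frac{5 \sqrt{u^{4} + 3 u^{2} + 2}}{2} + \frac{1}{2} - \frac{1}{2 u^{2} + 2}.
Check: d/du[\frac{5 \sqrt{u^{4} + 3 u^{2} + 2}}{2} + \frac{1}{2} - \frac{1}{2 u^{2} + 2}] = \frac{10 u^{7} + 35 u^{5} + 40 u^{3} + 2 u \sqrt{u^{4} + 3 u^{2} + 2} + 15 u}{2 u^{4} \sqrt{u^{4} + 3 u^{2} + 2} + 4 u^{2} \sqrt{u^{4} + 3 u^{2} + 2} + 2 \sqrt{u^{4} + 3 u^{2} + 2}}, which equals G'(u).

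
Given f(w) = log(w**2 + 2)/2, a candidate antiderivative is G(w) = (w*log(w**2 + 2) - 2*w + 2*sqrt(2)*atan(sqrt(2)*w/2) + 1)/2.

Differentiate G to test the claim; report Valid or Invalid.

Valid - the claim checks out under differentiation.

d/dw[G] = log(w**2 + 2)/2
This equals f(w) exactly, so the claim holds.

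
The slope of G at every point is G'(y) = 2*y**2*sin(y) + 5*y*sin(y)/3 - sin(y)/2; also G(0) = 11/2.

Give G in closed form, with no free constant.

The integrand splits into summands that can be handled one at a time.
A general antiderivative is -2*y**2*cos(y) + 4*y*sin(y) - 5*y*cos(y)/3 + 5*sin(y)/3 + 9*cos(y)/2 + C.
The condition gives C = 11/2 - (9/2) = 1.
So G(y) = -2*y**2*cos(y) + 4*y*sin(y) - 5*y*cos(y)/3 + 5*sin(y)/3 + 9*cos(y)/2 + 1.
Check: d/dy[-2*y**2*cos(y) + 4*y*sin(y) - 5*y*cos(y)/3 + 5*sin(y)/3 + 9*cos(y)/2 + 1] = 2*y**2*sin(y) + 5*y*sin(y)/3 - sin(y)/2 = G'(y).

G(y) = -2*y**2*cos(y) + 4*y*sin(y) - 5*y*cos(y)/3 + 5*sin(y)/3 + 9*cos(y)/2 + 1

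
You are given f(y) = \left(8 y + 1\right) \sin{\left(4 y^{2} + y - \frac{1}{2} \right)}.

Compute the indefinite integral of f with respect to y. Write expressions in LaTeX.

f matches the chain-rule pattern g'(h)*h' with inner function h(y) = 4 y^{2} + y - \frac{1}{2}; substituting u = h(y) collapses the integral.
Check: d/dy[- \cos{\left(4 y^{2} + y - \frac{1}{2} \right)}] = 8 y \sin{\left(4 y^{2} + y - \frac{1}{2} \right)} + \sin{\left(4 y^{2} + y - \frac{1}{2} \right)}, which equals f(y).

F(y) = - \cos{\left(4 y^{2} + y - \frac{1}{2} \right)} + C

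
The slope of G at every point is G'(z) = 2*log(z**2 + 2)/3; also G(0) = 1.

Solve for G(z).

Check a candidate G(z) by differentiating: d/dz[G] must match the given G'(z).
A general antiderivative is 2*z*log(z**2 + 2)/3 - 4*z/3 + 4*sqrt(2)*atan(sqrt(2)*z/2)/3 + C.
The condition gives C = 1 - (0) = 1.
So G(z) = (2*z*log(z**2 + 2) - 4*z + 4*sqrt(2)*atan(sqrt(2)*z/2) + 3)/3.
Check: d/dz[(2*z*log(z**2 + 2) - 4*z + 4*sqrt(2)*atan(sqrt(2)*z/2) + 3)/3] = 2*log(z**2 + 2)/3 = G'(z).

G(z) = (2*z*log(z**2 + 2) - 4*z + 4*sqrt(2)*atan(sqrt(2)*z/2) + 3)/3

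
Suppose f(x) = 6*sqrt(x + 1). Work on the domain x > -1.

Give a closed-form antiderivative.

Whatever form F(x) takes, F'(x) = f(x) is non-negotiable.
Check: d/dx[4*(x + 1)**(3/2)] = 6*sqrt(x + 1) = f(x).

An antiderivative is F(x) = 4*(x + 1)**(3/2).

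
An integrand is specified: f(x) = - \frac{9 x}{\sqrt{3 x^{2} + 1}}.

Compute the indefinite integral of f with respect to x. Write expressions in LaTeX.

F(x) = - 3 \sqrt{3 x^{2} + 1} + C

f matches the chain-rule pattern g'(h)*h' with inner function h(x) = 3 x^{2} + 1; substituting u = h(x) collapses the integral.
Check: d/dx[- 3 \sqrt{3 x^{2} + 1}] = - \frac{9 x}{\sqrt{3 x^{2} + 1}} = f(x).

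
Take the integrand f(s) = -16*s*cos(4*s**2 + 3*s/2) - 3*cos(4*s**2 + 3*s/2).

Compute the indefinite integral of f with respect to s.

F(s) = -2*sin(4*s**2 + 3*s/2) + C

The substitution u = 4*s**2 + 3*s/2 works: f is exactly (dF/du)*(du/ds) for that inner function.
Check: d/ds[-2*sin(4*s**2 + 3*s/2)] = -16*s*cos(4*s**2 + 3*s/2) - 3*cos(4*s**2 + 3*s/2) = f(s).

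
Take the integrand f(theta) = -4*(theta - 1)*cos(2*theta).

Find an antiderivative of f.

Since d/dtheta undoes antidifferentiation here, F'(theta) = f(theta) is required of F(theta).
Check: d/dtheta[-2*theta*sin(2*theta) + 2*sin(2*theta) - cos(2*theta)] = -4*theta*cos(2*theta) + 4*cos(2*theta), which equals f(theta).

An antiderivative is F(theta) = -2*theta*sin(2*theta) + 2*sin(2*theta) - cos(2*theta).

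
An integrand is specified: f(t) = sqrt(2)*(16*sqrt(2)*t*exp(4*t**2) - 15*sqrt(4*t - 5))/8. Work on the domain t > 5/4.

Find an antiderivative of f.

An antiderivative is F(t) = sqrt(2)*(-20*t*sqrt(4*t - 5) + 25*sqrt(4*t - 5) + 4*sqrt(2)*exp(4*t**2))/16.

Whatever form F(t) takes, F'(t) = f(t) is non-negotiable.
Check: d/dt[sqrt(2)*(-20*t*sqrt(4*t - 5) + 25*sqrt(4*t - 5) + 4*sqrt(2)*exp(4*t**2))/16] = (32*t*sqrt(4*t - 5)*exp(4*t**2) - 60*sqrt(2)*t + 75*sqrt(2))/(8*sqrt(4*t - 5)), which equals f(t).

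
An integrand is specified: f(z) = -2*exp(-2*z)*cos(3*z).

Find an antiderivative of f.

An antiderivative is F(z) = -6*exp(-2*z)*sin(3*z)/13 + 4*exp(-2*z)*cos(3*z)/13.

Since d/dz undoes antidifferentiation here, F'(z) = f(z) is required of F(z).
Check: d/dz[-6*exp(-2*z)*sin(3*z)/13 + 4*exp(-2*z)*cos(3*z)/13] = -2*exp(-2*z)*cos(3*z) = f(z).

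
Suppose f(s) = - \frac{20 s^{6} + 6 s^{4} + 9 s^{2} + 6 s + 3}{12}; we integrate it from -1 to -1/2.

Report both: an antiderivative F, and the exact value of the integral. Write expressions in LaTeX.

Recover f(s) by differentiating a candidate F(s); any mismatch rules it out.
F(s) = - \frac{5 s^{7}}{21} - \frac{s^{5}}{10} - \frac{s^{3}}{4} - \frac{s^{2}}{4} - \frac{s}{4} is an antiderivative of f.
Check: d/ds[- \frac{5 s^{7}}{21} - \frac{s^{5}}{10} - \frac{s^{3}}{4} - \frac{s^{2}}{4} - \frac{s}{4}] = - \frac{5 s^{6}}{3} - \frac{s^{4}}{2} - \frac{3 s^{2}}{4} - \frac{s}{2} - \frac{1}{4}, which equals f(s).
F(-1/2) = \frac{1327}{13440}; F(-1) = \frac{247}{420}.
Integral = F(-1/2) - F(-1) = - \frac{6577}{13440}.

Antiderivative: F(s) = - \frac{5 s^{7}}{21} - \frac{s^{5}}{10} - \frac{s^{3}}{4} - \frac{s^{2}}{4} - \frac{s}{4}; value = - \frac{6577}{13440}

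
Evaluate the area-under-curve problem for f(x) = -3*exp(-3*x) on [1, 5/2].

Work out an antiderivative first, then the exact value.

Differentiate the proposed F(x) back; it has to land on f(x) exactly.
F(x) = exp(-3*x) is an antiderivative of f.
Check: d/dx[exp(-3*x)] = -3*exp(-3*x) = f(x).
F(5/2) = exp(-15/2); F(1) = exp(-3).
Integral = F(5/2) - F(1) = -exp(-3) + exp(-15/2).

Antiderivative: F(x) = exp(-3*x); value = -exp(-3) + exp(-15/2)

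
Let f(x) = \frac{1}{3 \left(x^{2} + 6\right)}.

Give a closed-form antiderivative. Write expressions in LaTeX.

An antiderivative is F(x) = \frac{\sqrt{6} \operatorname{atan}{\left(\frac{\sqrt{6} x}{6} \right)}}{18}.

Any candidate F(x) must reproduce f(x) exactly when differentiated.
Check: d/dx[\frac{\sqrt{6} \operatorname{atan}{\left(\frac{\sqrt{6} x}{6} \right)}}{18}] = \frac{1}{3 x^{2} + 18}, which equals f(x).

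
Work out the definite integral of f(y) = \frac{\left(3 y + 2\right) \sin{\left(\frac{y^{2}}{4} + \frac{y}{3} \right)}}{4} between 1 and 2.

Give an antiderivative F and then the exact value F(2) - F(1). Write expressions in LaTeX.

f matches the chain-rule pattern g'(h)*h' with inner function h(y) = \frac{y^{2}}{4} + \frac{y}{3}; substituting u = h(y) collapses the integral.
F(y) = - \frac{3 \cos{\left(\frac{y^{2}}{4} + \frac{y}{3} \right)}}{2} is an antiderivative of f.
Check: d/dy[- \frac{3 \cos{\left(\frac{y^{2}}{4} + \frac{y}{3} \right)}}{2}] = \frac{3 y \sin{\left(\frac{y^{2}}{4} + \frac{y}{3} \right)}}{4} + \frac{\sin{\left(\frac{y^{2}}{4} + \frac{y}{3} \right)}}{2}, which equals f(y).
F(2) = - \frac{3 \cos{\left(\frac{5}{3} \right)}}{2}; F(1) = - \frac{3 \cos{\left(\frac{7}{12} \right)}}{2}.
Integral = F(2) - F(1) = - \frac{3 \cos{\left(\frac{5}{3} \right)}}{2} + \frac{3 \cos{\left(\frac{7}{12} \right)}}{2}.

Antiderivative: F(y) = - \frac{3 \cos{\left(\frac{y^{2}}{4} + \frac{y}{3} \right)}}{2}; value = - \frac{3 \cos{\left(\frac{5}{3} \right)}}{2} + \frac{3 \cos{\left(\frac{7}{12} \right)}}{2}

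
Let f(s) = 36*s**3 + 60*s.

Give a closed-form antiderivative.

An antiderivative is F(s) = (3*s**2 + 5)**2.

The substitution u = 3*s**2/2 + 5/2 works: f is exactly (dF/du)*(du/ds) for that inner function.
Check: d/ds[(3*s**2 + 5)**2] = 36*s**3 + 60*s = f(s).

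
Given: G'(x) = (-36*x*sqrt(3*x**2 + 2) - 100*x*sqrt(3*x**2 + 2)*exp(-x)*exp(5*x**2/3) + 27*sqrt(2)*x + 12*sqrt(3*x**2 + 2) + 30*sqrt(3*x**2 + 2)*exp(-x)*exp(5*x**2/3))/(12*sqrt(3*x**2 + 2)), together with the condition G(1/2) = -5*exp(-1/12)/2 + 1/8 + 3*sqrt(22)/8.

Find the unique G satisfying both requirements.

G(x) = -(6*x**2 - 4*x - 3*sqrt(2)*sqrt(3*x**2 + 2) + 10*exp(-x)*exp(5*x**2/3))/4

Differentiate the proposed G(x) back; it has to land on the given G'(x).
A general antiderivative is -3*x**2/2 + x + 3*sqrt(3*x**2/2 + 1)/2 - 5*exp(5*x**2/3 - x)/2 + C.
The condition gives C = -5*exp(-1/12)/2 + 1/8 + 3*sqrt(22)/8 - (-5*exp(-1/12)/2 + 1/8 + 3*sqrt(22)/8) = 0.
So G(x) = -(6*x**2 - 4*x - 3*sqrt(2)*sqrt(3*x**2 + 2) + 10*exp(-x)*exp(5*x**2/3))/4.
Check: d/dx[-(6*x**2 - 4*x - 3*sqrt(2)*sqrt(3*x**2 + 2) + 10*exp(-x)*exp(5*x**2/3))/4] = (-36*x*sqrt(3*x**2 + 2)*exp(x) - 100*x*sqrt(3*x**2 + 2)*exp(5*x**2/3) + 27*sqrt(2)*x*exp(x) + 12*sqrt(3*x**2 + 2)*exp(x) + 30*sqrt(3*x**2 + 2)*exp(5*x**2/3))*exp(-x)/(12*sqrt(3*x**2 + 2)), which equals G'(x).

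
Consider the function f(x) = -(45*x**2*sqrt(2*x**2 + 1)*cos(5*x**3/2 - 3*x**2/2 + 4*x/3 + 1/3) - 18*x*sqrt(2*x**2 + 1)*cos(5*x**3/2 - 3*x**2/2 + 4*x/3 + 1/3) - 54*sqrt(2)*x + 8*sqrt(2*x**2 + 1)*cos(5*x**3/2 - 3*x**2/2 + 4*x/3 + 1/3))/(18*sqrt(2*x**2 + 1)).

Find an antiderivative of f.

A candidate is checked by its d/dx: the result must match f(x).
Check: d/dx[3*sqrt(2)*sqrt(2*x**2 + 1)/2 - sin(5*x**3/2 - 3*x**2/2 + 4*x/3 + 1/3)/3] = (-45*x**2*sqrt(2*x**2 + 1)*cos(5*x**3/2 - 3*x**2/2 + 4*x/3 + 1/3) + 18*x*sqrt(2*x**2 + 1)*cos(5*x**3/2 - 3*x**2/2 + 4*x/3 + 1/3) + 54*sqrt(2)*x - 8*sqrt(2*x**2 + 1)*cos(5*x**3/2 - 3*x**2/2 + 4*x/3 + 1/3))/(18*sqrt(2*x**2 + 1)), which equals f(x).

An antiderivative is F(x) = 3*sqrt(2)*sqrt(2*x**2 + 1)/2 - sin(5*x**3/2 - 3*x**2/2 + 4*x/3 + 1/3)/3.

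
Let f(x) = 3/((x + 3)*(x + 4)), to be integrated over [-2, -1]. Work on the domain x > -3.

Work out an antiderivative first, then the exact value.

Antiderivative: F(x) = 3*log(x + 3) - 3*log(x + 4); value = -3*log(3) + 6*log(2)

Factor the denominator ((x + 3)*(x + 4)) and decompose: f = -3/(x + 4) + 3/(x + 3); each piece integrates to a log, atan, or power term.
F(x) = 3*log(x + 3) - 3*log(x + 4) is an antiderivative of f.
Check: d/dx[3*log(x + 3) - 3*log(x + 4)] = 3/(x**2 + 7*x + 12), which equals f(x).
F(-1) = -3*log(3) + 3*log(2); F(-2) = -3*log(2).
Integral = F(-1) - F(-2) = -3*log(3) + 6*log(2).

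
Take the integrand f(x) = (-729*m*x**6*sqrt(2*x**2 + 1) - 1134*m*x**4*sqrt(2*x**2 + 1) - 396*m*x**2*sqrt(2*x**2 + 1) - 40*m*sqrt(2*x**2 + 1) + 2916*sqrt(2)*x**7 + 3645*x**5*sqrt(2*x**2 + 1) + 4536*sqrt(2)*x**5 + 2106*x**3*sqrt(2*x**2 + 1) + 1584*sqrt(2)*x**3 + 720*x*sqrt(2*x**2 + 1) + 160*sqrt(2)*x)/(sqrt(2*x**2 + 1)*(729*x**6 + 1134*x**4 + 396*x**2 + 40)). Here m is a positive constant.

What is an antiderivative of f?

An antiderivative is F(x) = (-18*sqrt(2)*m*x**3 - 4*sqrt(2)*m*x + 72*x**2*sqrt(2*x**2 + 1) + 45*sqrt(2)*x**2*log(9*x**2 + 10) - 45*sqrt(2)*x**2*log(6) + 16*sqrt(2*x**2 + 1) + 10*sqrt(2)*log(9*x**2 + 10) - 10*sqrt(2)*log(6) - 6*sqrt(2))/(18*sqrt(2)*x**2 + 4*sqrt(2)).

Any candidate F(x) must reproduce f(x) exactly when differentiated.
Check: d/dx[(-18*sqrt(2)*m*x**3 - 4*sqrt(2)*m*x + 72*x**2*sqrt(2*x**2 + 1) + 45*sqrt(2)*x**2*log(9*x**2 + 10) - 45*sqrt(2)*x**2*log(6) + 16*sqrt(2*x**2 + 1) + 10*sqrt(2)*log(9*x**2 + 10) - 10*sqrt(2)*log(6) - 6*sqrt(2))/(18*sqrt(2)*x**2 + 4*sqrt(2))] = (-729*m*x**6*sqrt(2*x**2 + 1) - 1134*m*x**4*sqrt(2*x**2 + 1) - 396*m*x**2*sqrt(2*x**2 + 1) - 40*m*sqrt(2*x**2 + 1) + 2916*sqrt(2)*x**7 + 3645*x**5*sqrt(2*x**2 + 1) + 4536*sqrt(2)*x**5 + 2106*x**3*sqrt(2*x**2 + 1) + 1584*sqrt(2)*x**3 + 720*x*sqrt(2*x**2 + 1) + 160*sqrt(2)*x)/(729*x**6*sqrt(2*x**2 + 1) + 1134*x**4*sqrt(2*x**2 + 1) + 396*x**2*sqrt(2*x**2 + 1) + 40*sqrt(2*x**2 + 1)), which equals f(x).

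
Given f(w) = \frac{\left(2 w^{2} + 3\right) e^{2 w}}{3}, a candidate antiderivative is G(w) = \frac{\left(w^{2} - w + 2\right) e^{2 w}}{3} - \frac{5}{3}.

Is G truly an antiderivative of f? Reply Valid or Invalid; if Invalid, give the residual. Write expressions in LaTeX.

d/dw[G] = \frac{2 w^{2} e^{2 w}}{3} + e^{2 w}
This equals f(w) exactly, so the claim holds.

Valid - the claim checks out under differentiation.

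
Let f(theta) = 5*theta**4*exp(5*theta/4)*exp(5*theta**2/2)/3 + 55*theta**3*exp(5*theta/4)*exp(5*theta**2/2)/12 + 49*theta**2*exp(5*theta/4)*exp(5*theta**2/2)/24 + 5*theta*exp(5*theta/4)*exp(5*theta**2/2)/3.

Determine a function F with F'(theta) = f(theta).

f has the shape u'v + uv' for u = theta**3/3 + 5*theta**2/6 and v = exp(5*theta**2/2 + 5*theta/4) — it is the derivative of the product u*v.
Check: d/dtheta[theta**2*(2*theta + 5)*exp(5*theta/4)*exp(5*theta**2/2)/6] = 5*theta**4*exp(5*theta/4)*exp(5*theta**2/2)/3 + 55*theta**3*exp(5*theta/4)*exp(5*theta**2/2)/12 + 49*theta**2*exp(5*theta/4)*exp(5*theta**2/2)/24 + 5*theta*exp(5*theta/4)*exp(5*theta**2/2)/3 = f(theta).

An antiderivative is F(theta) = theta**2*(2*theta + 5)*exp(5*theta/4)*exp(5*theta**2/2)/6.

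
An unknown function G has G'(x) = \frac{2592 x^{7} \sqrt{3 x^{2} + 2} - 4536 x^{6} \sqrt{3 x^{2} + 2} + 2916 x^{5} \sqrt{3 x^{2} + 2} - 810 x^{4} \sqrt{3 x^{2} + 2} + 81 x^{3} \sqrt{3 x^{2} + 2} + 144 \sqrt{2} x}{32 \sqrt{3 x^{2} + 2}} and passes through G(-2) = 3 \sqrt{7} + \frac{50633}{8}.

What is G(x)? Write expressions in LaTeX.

Recover the given G'(x) by differentiating a candidate G(x); any mismatch rules it out.
A general antiderivative is 2 \left(- \frac{3 x^{2}}{2} + \frac{3 x}{4}\right)^{4} + 3 \sqrt{\frac{3 x^{2}}{2} + 1} + C.
The condition gives C = 3 \sqrt{7} + \frac{50633}{8} - (3 \sqrt{7} + \frac{50625}{8}) = 1.
So G(x) = \frac{\sqrt{2} \left(1296 \sqrt{2} x^{8} - 2592 \sqrt{2} x^{7} + 1944 \sqrt{2} x^{6} - 648 \sqrt{2} x^{5} + 81 \sqrt{2} x^{4} + 384 \sqrt{3 x^{2} + 2} + 128 \sqrt{2}\right)}{256}.
Check: d/dx[\frac{\sqrt{2} \left(1296 \sqrt{2} x^{8} - 2592 \sqrt{2} x^{7} + 1944 \sqrt{2} x^{6} - 648 \sqrt{2} x^{5} + 81 \sqrt{2} x^{4} + 384 \sqrt{3 x^{2} + 2} + 128 \sqrt{2}\right)}{256}] = \frac{2592 x^{7} \sqrt{3 x^{2} + 2} - 4536 x^{6} \sqrt{3 x^{2} + 2} + 2916 x^{5} \sqrt{3 x^{2} + 2} - 810 x^{4} \sqrt{3 x^{2} + 2} + 81 x^{3} \sqrt{3 x^{2} + 2} + 144 \sqrt{2} x}{32 \sqrt{3 x^{2} + 2}} = G'(x).

G(x) = \frac{\sqrt{2} \left(1296 \sqrt{2} x^{8} - 2592 \sqrt{2} x^{7} + 1944 \sqrt{2} x^{6} - 648 \sqrt{2} x^{5} + 81 \sqrt{2} x^{4} + 384 \sqrt{3 x^{2} + 2} + 128 \sqrt{2}\right)}{256}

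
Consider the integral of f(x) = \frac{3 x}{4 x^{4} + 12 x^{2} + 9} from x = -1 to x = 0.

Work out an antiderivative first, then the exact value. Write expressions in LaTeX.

The substitution u = 2 x^{2} + 3 works: f is exactly (dF/du)*(du/dx) for that inner function.
F(x) = - \frac{3}{8 x^{2} + 12} is an antiderivative of f.
Check: d/dx[- \frac{3}{8 x^{2} + 12}] = \frac{3 x}{4 x^{4} + 12 x^{2} + 9} = f(x).
F(0) = - \frac{1}{4}; F(-1) = - \frac{3}{20}.
Integral = F(0) - F(-1) = - \frac{1}{10}.

Antiderivative: F(x) = - \frac{3}{8 x^{2} + 12}; value = - \frac{1}{10}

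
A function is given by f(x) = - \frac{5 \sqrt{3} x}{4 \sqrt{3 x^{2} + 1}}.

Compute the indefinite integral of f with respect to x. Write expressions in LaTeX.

The substitution u = x^{2} + \frac{1}{3} works: f is exactly (dF/du)*(du/dx) for that inner function.
Check: d/dx[- \frac{5 \sqrt{3} \sqrt{3 x^{2} + 1}}{12}] = - \frac{5 \sqrt{3} x}{4 \sqrt{3 x^{2} + 1}} = f(x).

F(x) = - \frac{5 \sqrt{3} \sqrt{3 x^{2} + 1}}{12} + C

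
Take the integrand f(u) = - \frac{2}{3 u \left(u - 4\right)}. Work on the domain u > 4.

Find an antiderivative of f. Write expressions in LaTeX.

An antiderivative is F(u) = \frac{\log{\left(u \right)} - \log{\left(u - 4 \right)}}{6}.

The denominator factors as 3 u \left(u - 4\right); partial fractions split f into directly integrable pieces: - \frac{1}{6 \left(u - 4\right)} + \frac{1}{6 u}.
Check: d/du[\frac{\log{\left(u \right)} - \log{\left(u - 4 \right)}}{6}] = - \frac{2}{3 u^{2} - 12 u}, which equals f(u).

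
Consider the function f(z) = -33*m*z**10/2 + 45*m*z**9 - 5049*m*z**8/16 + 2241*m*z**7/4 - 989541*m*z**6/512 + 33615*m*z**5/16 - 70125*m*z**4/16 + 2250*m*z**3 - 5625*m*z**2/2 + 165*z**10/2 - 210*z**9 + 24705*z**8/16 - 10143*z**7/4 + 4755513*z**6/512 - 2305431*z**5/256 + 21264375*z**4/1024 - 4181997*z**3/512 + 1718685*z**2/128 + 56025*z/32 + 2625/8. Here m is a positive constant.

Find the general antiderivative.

F(z) = -3*m*z**11/2 + 9*m*z**10/2 - 561*m*z**9/16 + 2241*m*z**8/32 - 141363*m*z**7/512 + 11205*m*z**6/32 - 14025*m*z**5/16 + 1125*m*z**4/2 - 1875*m*z**3/2 + 15*z**11/2 - 21*z**10 + 2745*z**9/16 - 10143*z**8/32 + 679359*z**7/512 - 768477*z**6/512 + 4252875*z**5/1024 - 4181997*z**4/2048 + 572895*z**3/128 + 56025*z**2/64 + 2625*z/8 + C

Recognize the product-rule pattern: f = u'v + uv' with u = -3*(z**2 - 3*z/4 + 5)**4/2, v = m*z**3 - 5*z**3 - z**2 - z/2 - 1/4, so integration by parts undoes it.
Check: d/dz[-3*m*z**11/2 + 9*m*z**10/2 - 561*m*z**9/16 + 2241*m*z**8/32 - 141363*m*z**7/512 + 11205*m*z**6/32 - 14025*m*z**5/16 + 1125*m*z**4/2 - 1875*m*z**3/2 + 15*z**11/2 - 21*z**10 + 2745*z**9/16 - 10143*z**8/32 + 679359*z**7/512 - 768477*z**6/512 + 4252875*z**5/1024 - 4181997*z**4/2048 + 572895*z**3/128 + 56025*z**2/64 + 2625*z/8] = -33*m*z**10/2 + 45*m*z**9 - 5049*m*z**8/16 + 2241*m*z**7/4 - 989541*m*z**6/512 + 33615*m*z**5/16 - 70125*m*z**4/16 + 2250*m*z**3 - 5625*m*z**2/2 + 165*z**10/2 - 210*z**9 + 24705*z**8/16 - 10143*z**7/4 + 4755513*z**6/512 - 2305431*z**5/256 + 21264375*z**4/1024 - 4181997*z**3/512 + 1718685*z**2/128 + 56025*z/32 + 2625/8 = f(z).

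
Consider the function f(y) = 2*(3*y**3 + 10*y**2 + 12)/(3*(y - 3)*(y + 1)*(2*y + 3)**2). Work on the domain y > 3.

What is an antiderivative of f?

An antiderivative is F(y) = -(-122*y*log(y - 3) + 1026*y*log(y + 1) - 1066*y*log(y + 3/2) - 183*log(y - 3) + 1539*log(y + 1) - 1599*log(y + 3/2) + 585)/(162*(2*y + 3)).

The denominator factors as 3*(y - 3)*(y + 1)*(2*y + 3)**2; partial fractions split f into directly integrable pieces: 533/(81*(2*y + 3)) + 65/(9*(2*y + 3)**2) - 19/(6*(y + 1)) + 61/(162*(y - 3)).
Check: d/dy[-(-122*y*log(y - 3) + 1026*y*log(y + 1) - 1066*y*log(y + 3/2) - 183*log(y - 3) + 1539*log(y + 1) - 1599*log(y + 3/2) + 585)/(162*(2*y + 3))] = (6*y**3 + 20*y**2 + 24)/(12*y**4 + 12*y**3 - 81*y**2 - 162*y - 81), which equals f(y).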